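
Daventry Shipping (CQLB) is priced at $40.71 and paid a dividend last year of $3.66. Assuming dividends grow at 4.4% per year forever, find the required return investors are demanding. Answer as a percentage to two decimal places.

Rearranging the constant-growth DDM: r = D₁/P₀ + g.
D₁ = 3.66 × (1 + 0.044) = 3.8210.
r = 3.8210 / 40.71 + 0.044 = 0.09386 + 0.044 = 0.13786

13.79%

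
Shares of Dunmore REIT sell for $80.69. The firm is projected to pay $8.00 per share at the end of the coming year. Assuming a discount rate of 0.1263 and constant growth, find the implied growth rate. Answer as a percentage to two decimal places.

From P₀ = D₁/(r − g), the implied growth is g = r − D₁/P₀.
g = 0.1263 − 8.00/80.69 = 0.1263 − 0.09914 = 0.02716

2.72%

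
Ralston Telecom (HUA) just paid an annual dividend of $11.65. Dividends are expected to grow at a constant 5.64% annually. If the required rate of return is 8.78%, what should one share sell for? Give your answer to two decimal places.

Gordon growth model: P₀ = D₁/(r − g). D₁ = 11.65 × (1 + 0.0564) = 12.3071.
P₀ = 12.3071 / (0.0878 − 0.0564) = 12.3071 / 0.0314 = 391.9446

$391.94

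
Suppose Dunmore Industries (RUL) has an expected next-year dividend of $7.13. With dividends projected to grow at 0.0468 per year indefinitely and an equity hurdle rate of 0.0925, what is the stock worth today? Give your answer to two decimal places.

Gordon growth model: P₀ = D₁/(r − g), with D₁ = 7.13 given directly.
P₀ = 7.1300 / (0.0925 − 0.0468) = 7.1300 / 0.0457 = 156.0175

$156.02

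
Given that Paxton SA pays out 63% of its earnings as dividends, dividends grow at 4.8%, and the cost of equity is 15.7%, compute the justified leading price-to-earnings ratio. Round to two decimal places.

5.78

Justified leading P/E = b/(r−g) = 0.63/(0.157−0.048) = 5.7798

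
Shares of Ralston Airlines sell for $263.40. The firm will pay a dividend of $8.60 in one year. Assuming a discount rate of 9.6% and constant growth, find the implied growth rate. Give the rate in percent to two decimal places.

6.34%

From P₀ = D₁/(r − g), the implied growth is g = r − D₁/P₀.
g = 0.096 − 8.60/263.40 = 0.096 − 0.03265 = 0.06335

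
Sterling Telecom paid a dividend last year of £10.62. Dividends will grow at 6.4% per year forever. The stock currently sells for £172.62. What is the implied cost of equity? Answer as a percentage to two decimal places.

Rearranging the constant-growth DDM: r = D₁/P₀ + g.
D₁ = 10.62 × (1 + 0.064) = 11.2997.
r = 11.2997 / 172.62 + 0.064 = 0.06546 + 0.064 = 0.12946

12.95%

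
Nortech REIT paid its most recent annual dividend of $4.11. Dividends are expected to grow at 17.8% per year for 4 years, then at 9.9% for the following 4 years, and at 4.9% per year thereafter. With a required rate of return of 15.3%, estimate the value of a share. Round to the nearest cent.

Three-stage DDM. Project D₁…D_8; terminal Gordon value at t=8 with g = 0.049; discount at r = 0.153.
D_1 = 4.8416
D_2 = 5.7034
D_3 = 6.7186
D_4 = 7.9145
D_5 = 8.6980
D_6 = 9.5591
D_7 = 10.5055
D_8 = 11.5455
TV_8 = 12.1113/(0.153−0.049) = 116.4544
P₀ = Σ Dₜ/(1+r)ᵗ + TV_8/(1+r)^8 = 70.5461

$70.55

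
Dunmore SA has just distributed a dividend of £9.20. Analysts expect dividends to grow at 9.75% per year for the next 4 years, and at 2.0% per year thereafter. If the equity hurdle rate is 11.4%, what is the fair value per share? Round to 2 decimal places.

Two-stage DDM. Project D₁…D_4 at 0.0975, terminal growth 0.02, discount at r = 0.114.
D_1 = 10.0970
D_2 = 11.0815
D_3 = 12.1619
D_4 = 13.3477
Terminal value at t=4: TV = D_5/(r−g) = 13.6146/(0.114−0.02) = 144.8366
P₀ = 10.0970/(1+0.114)^1 + 11.0815/(1+0.114)^2 + 12.1619/(1+0.114)^3 + 13.3477/(1+0.114)^4 + 144.8366/(1+0.114)^4 = 129.5028

£129.50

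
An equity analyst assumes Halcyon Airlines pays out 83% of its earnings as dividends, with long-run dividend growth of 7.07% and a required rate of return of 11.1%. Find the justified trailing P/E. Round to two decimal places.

22.05

Justified trailing P/E = b(1+g)/(r−g) = 0.83×(1+0.0707)/(0.111−0.0707) = 22.0516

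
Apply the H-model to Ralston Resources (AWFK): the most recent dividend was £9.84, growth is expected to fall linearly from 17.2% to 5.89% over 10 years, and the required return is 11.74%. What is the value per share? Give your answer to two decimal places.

£273.23

H-model: P₀ = D₀[(1+g_L) + H(g_S−g_L)]/(r−g_L), with H = 10/2 = 5.
P₀ = 9.84 × [(1+0.0589) + 5×(0.172−0.0589)] / (0.1174−0.0589)
   = 9.84 × 1.6244 / 0.0585 = 273.2324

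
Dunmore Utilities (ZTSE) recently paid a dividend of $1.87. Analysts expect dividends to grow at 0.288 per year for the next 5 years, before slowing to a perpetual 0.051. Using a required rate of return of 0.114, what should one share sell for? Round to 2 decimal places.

Two-stage DDM. Project D₁…D_5 at 0.288, terminal growth 0.051, discount at r = 0.114.
D_1 = 2.4086
D_2 = 3.1022
D_3 = 3.9957
D_4 = 5.1464
D_5 = 6.6286
Terminal value at t=5: TV = D_6/(r−g) = 6.9666/(0.114−0.051) = 110.5817
P₀ = 2.4086/(1+0.114)^1 + 3.1022/(1+0.114)^2 + 3.9957/(1+0.114)^3 + 5.1464/(1+0.114)^4 + 6.6286/(1+0.114)^5 + 110.5817/(1+0.114)^5 = 79.2125

$79.21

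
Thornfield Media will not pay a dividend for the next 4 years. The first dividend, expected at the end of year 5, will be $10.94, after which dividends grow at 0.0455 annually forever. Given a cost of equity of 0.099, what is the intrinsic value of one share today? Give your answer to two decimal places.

Deferred-dividend DDM. At t=4 the remaining stream is a growing perpetuity with first payment D_5 = 10.94.
V_4 = D_5/(r−g) = 10.94/(0.099−0.0455) = 204.4860
P₀ = V_4/(1+r)^4 = 204.4860/(1+0.099)^4 = 140.1757

$140.18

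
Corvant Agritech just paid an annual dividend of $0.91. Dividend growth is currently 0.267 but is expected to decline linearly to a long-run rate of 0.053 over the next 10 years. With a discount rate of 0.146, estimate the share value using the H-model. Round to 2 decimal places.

$20.77

H-model: P₀ = D₀[(1+g_L) + H(g_S−g_L)]/(r−g_L), with H = 10/2 = 5.
P₀ = 0.91 × [(1+0.053) + 5×(0.267−0.053)] / (0.146−0.053)
   = 0.91 × 2.1230 / 0.093 = 20.7734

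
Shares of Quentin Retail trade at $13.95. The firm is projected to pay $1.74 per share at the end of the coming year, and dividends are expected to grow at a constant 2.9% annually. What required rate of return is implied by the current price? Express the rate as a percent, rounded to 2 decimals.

15.37%

Rearranging the constant-growth DDM: r = D₁/P₀ + g.
r = 1.7400 / 13.95 + 0.029 = 0.12473 + 0.029 = 0.15373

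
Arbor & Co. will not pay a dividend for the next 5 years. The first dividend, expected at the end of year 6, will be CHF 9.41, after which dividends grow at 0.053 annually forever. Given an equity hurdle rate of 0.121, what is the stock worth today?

Deferred-dividend DDM. At t=5 the remaining stream is a growing perpetuity with first payment D_6 = 9.41.
V_5 = D_6/(r−g) = 9.41/(0.121−0.053) = 138.3824
P₀ = V_5/(1+r)^5 = 138.3824/(1+0.121)^5 = 78.1723

CHF 78.17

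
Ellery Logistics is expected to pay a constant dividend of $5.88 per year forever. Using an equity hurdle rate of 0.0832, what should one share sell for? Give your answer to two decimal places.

Zero-growth DDM (perpetuity): P₀ = D/r = 5.88 / 0.0832 = 70.6731

$70.67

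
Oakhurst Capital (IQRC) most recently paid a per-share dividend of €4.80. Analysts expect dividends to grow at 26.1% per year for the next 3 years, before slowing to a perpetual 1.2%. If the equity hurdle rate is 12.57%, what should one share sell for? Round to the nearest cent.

€78.20

Two-stage DDM. Project D₁…D_3 at 0.261, terminal growth 0.012, discount at r = 0.1257.
D_1 = 6.0528
D_2 = 7.6326
D_3 = 9.6247
Terminal value at t=3: TV = D_4/(r−g) = 9.7402/(0.1257−0.012) = 85.6656
P₀ = 6.0528/(1+0.1257)^1 + 7.6326/(1+0.1257)^2 + 9.6247/(1+0.1257)^3 + 85.6656/(1+0.1257)^3 = 78.2008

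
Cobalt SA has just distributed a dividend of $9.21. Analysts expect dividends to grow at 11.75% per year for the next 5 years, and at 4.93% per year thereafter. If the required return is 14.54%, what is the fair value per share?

Two-stage DDM. Project D₁…D_5 at 0.1175, terminal growth 0.0493, discount at r = 0.1454.
D_1 = 10.2922
D_2 = 11.5015
D_3 = 12.8529
D_4 = 14.3632
D_5 = 16.0508
Terminal value at t=5: TV = D_6/(r−g) = 16.8421/(0.1454−0.0493) = 175.2563
P₀ = 10.2922/(1+0.1454)^1 + 11.5015/(1+0.1454)^2 + 12.8529/(1+0.1454)^3 + 14.3632/(1+0.1454)^4 + 16.0508/(1+0.1454)^5 + 175.2563/(1+0.1454)^5 = 131.6893

$131.69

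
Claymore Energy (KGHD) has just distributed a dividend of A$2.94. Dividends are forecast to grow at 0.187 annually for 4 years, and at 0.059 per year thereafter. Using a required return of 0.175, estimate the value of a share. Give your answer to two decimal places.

Two-stage DDM. Project D₁…D_4 at 0.187, terminal growth 0.059, discount at r = 0.175.
D_1 = 3.4898
D_2 = 4.1424
D_3 = 4.9170
D_4 = 5.8365
Terminal value at t=4: TV = D_5/(r−g) = 6.1808/(0.175−0.059) = 53.2829
P₀ = 3.4898/(1+0.175)^1 + 4.1424/(1+0.175)^2 + 4.9170/(1+0.175)^3 + 5.8365/(1+0.175)^4 + 53.2829/(1+0.175)^4 = 40.0169

A$40.02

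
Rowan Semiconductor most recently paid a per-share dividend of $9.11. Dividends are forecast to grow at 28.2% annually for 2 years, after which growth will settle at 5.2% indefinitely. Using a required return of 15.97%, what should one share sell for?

Two-stage DDM. Project D₁…D_2 at 0.282, terminal growth 0.052, discount at r = 0.1597.
D_1 = 11.6790
D_2 = 14.9725
Terminal value at t=2: TV = D_3/(r−g) = 15.7511/(0.1597−0.052) = 146.2495
P₀ = 11.6790/(1+0.1597)^1 + 14.9725/(1+0.1597)^2 + 146.2495/(1+0.1597)^2 = 129.9470

$129.95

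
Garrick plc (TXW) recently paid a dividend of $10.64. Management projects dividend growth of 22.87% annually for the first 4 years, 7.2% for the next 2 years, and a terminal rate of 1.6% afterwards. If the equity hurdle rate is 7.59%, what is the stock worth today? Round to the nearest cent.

$400.73

Three-stage DDM. Project D₁…D_6; terminal Gordon value at t=6 with g = 0.016; discount at r = 0.0759.
D_1 = 13.0734
D_2 = 16.0632
D_3 = 19.7369
D_4 = 24.2507
D_5 = 25.9968
D_6 = 27.8686
TV_6 = 28.3145/(0.0759−0.016) = 472.6956
P₀ = Σ Dₜ/(1+r)ᵗ + TV_6/(1+r)^6 = 400.7282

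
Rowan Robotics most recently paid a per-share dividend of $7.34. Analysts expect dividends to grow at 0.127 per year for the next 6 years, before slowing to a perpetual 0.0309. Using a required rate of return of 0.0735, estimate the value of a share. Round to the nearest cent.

Two-stage DDM. Project D₁…D_6 at 0.127, terminal growth 0.0309, discount at r = 0.0735.
D_1 = 8.2722
D_2 = 9.3227
D_3 = 10.5067
D_4 = 11.8411
D_5 = 13.3449
D_6 = 15.0397
Terminal value at t=6: TV = D_7/(r−g) = 15.5044/(0.0735−0.0309) = 363.9540
P₀ = 8.2722/(1+0.0735)^1 + 9.3227/(1+0.0735)^2 + 10.5067/(1+0.0735)^3 + 11.8411/(1+0.0735)^4 + 13.3449/(1+0.0735)^5 + 15.0397/(1+0.0735)^6 + 363.9540/(1+0.0735)^6 = 290.2049

$290.20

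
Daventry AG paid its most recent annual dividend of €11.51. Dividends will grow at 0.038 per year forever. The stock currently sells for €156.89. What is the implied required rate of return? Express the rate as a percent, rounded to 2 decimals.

Rearranging the constant-growth DDM: r = D₁/P₀ + g.
D₁ = 11.51 × (1 + 0.038) = 11.9474.
r = 11.9474 / 156.89 + 0.038 = 0.07615 + 0.038 = 0.11415

11.42%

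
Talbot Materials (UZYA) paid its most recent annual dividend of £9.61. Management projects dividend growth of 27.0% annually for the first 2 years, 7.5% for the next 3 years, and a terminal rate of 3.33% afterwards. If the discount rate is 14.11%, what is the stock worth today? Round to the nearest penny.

£149.73

Three-stage DDM. Project D₁…D_5; terminal Gordon value at t=5 with g = 0.0333; discount at r = 0.1411.
D_1 = 12.2047
D_2 = 15.5000
D_3 = 16.6625
D_4 = 17.9122
D_5 = 19.2556
TV_5 = 19.8968/(0.1411−0.0333) = 184.5712
P₀ = Σ Dₜ/(1+r)ᵗ + TV_5/(1+r)^5 = 149.7301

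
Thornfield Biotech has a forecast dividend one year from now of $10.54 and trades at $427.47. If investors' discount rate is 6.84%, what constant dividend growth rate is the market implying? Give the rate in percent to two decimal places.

From P₀ = D₁/(r − g), the implied growth is g = r − D₁/P₀.
g = 0.0684 − 10.54/427.47 = 0.0684 − 0.02466 = 0.04374

4.37%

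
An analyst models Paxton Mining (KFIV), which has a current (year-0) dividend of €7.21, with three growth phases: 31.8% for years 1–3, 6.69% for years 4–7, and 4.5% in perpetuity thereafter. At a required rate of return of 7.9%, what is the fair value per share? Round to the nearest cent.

€469.88

Three-stage DDM. Project D₁…D_7; terminal Gordon value at t=7 with g = 0.045; discount at r = 0.079.
D_1 = 9.5028
D_2 = 12.5247
D_3 = 16.5075
D_4 = 17.6119
D_5 = 18.7901
D_6 = 20.0472
D_7 = 21.3883
TV_7 = 22.3508/(0.079−0.045) = 657.3758
P₀ = Σ Dₜ/(1+r)ᵗ + TV_7/(1+r)^7 = 469.8788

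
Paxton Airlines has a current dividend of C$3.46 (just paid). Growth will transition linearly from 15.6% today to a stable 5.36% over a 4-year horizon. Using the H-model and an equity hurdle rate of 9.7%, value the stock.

H-model: P₀ = D₀[(1+g_L) + H(g_S−g_L)]/(r−g_L), with H = 4/2 = 2.
P₀ = 3.46 × [(1+0.0536) + 2×(0.156−0.0536)] / (0.097−0.0536)
   = 3.46 × 1.2584 / 0.0434 = 100.3241

C$100.32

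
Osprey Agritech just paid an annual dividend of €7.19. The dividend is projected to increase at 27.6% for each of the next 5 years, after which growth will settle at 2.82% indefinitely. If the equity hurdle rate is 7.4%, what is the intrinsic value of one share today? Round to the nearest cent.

€444.19

Two-stage DDM. Project D₁…D_5 at 0.276, terminal growth 0.0282, discount at r = 0.074.
D_1 = 9.1744
D_2 = 11.7066
D_3 = 14.9376
D_4 = 19.0604
D_5 = 24.3210
Terminal value at t=5: TV = D_6/(r−g) = 25.0069/(0.074−0.0282) = 546.0022
P₀ = 9.1744/(1+0.074)^1 + 11.7066/(1+0.074)^2 + 14.9376/(1+0.074)^3 + 19.0604/(1+0.074)^4 + 24.3210/(1+0.074)^5 + 546.0022/(1+0.074)^5 = 444.1912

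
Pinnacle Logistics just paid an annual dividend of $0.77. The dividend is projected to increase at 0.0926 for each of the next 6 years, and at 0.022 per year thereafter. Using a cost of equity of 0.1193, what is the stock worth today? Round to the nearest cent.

$11.25

Two-stage DDM. Project D₁…D_6 at 0.0926, terminal growth 0.022, discount at r = 0.1193.
D_1 = 0.8413
D_2 = 0.9192
D_3 = 1.0043
D_4 = 1.0973
D_5 = 1.1989
D_6 = 1.3100
Terminal value at t=6: TV = D_7/(r−g) = 1.3388/(0.1193−0.022) = 13.7593
P₀ = 0.8413/(1+0.1193)^1 + 0.9192/(1+0.1193)^2 + 1.0043/(1+0.1193)^3 + 1.0973/(1+0.1193)^4 + 1.1989/(1+0.1193)^5 + 1.3100/(1+0.1193)^6 + 13.7593/(1+0.1193)^6 = 11.2463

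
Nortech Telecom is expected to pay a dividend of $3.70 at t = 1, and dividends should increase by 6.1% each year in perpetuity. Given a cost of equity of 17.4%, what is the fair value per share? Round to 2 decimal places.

Gordon growth model: P₀ = D₁/(r − g), with D₁ = 3.70 given directly.
P₀ = 3.7000 / (0.174 − 0.061) = 3.7000 / 0.113 = 32.7434

$32.74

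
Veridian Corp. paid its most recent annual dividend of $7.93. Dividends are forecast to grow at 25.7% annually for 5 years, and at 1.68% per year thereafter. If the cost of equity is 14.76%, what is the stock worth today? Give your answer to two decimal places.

$149.73

Two-stage DDM. Project D₁…D_5 at 0.257, terminal growth 0.0168, discount at r = 0.1476.
D_1 = 9.9680
D_2 = 12.5298
D_3 = 15.7499
D_4 = 19.7977
D_5 = 24.8857
Terminal value at t=5: TV = D_6/(r−g) = 25.3038/(0.1476−0.0168) = 193.4538
P₀ = 9.9680/(1+0.1476)^1 + 12.5298/(1+0.1476)^2 + 15.7499/(1+0.1476)^3 + 19.7977/(1+0.1476)^4 + 24.8857/(1+0.1476)^5 + 193.4538/(1+0.1476)^5 = 149.7285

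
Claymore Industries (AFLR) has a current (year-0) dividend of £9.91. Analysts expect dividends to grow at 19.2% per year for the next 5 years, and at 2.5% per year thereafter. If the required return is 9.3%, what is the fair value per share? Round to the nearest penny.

Two-stage DDM. Project D₁…D_5 at 0.192, terminal growth 0.025, discount at r = 0.093.
D_1 = 11.8127
D_2 = 14.0808
D_3 = 16.7843
D_4 = 20.0068
D_5 = 23.8482
Terminal value at t=5: TV = D_6/(r−g) = 24.4444/(0.093−0.025) = 359.4760
P₀ = 11.8127/(1+0.093)^1 + 14.0808/(1+0.093)^2 + 16.7843/(1+0.093)^3 + 20.0068/(1+0.093)^4 + 23.8482/(1+0.093)^5 + 359.4760/(1+0.093)^5 = 295.2007

£295.20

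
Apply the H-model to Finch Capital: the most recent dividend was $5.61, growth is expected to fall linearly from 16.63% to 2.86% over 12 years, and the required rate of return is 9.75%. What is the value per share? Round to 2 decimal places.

H-model: P₀ = D₀[(1+g_L) + H(g_S−g_L)]/(r−g_L), with H = 12/2 = 6.
P₀ = 5.61 × [(1+0.0286) + 6×(0.1663−0.0286)] / (0.0975−0.0286)
   = 5.61 × 1.8548 / 0.0689 = 151.0222

$151.02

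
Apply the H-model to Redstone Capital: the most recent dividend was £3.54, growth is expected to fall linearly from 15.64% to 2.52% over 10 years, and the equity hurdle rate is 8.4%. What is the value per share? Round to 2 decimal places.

£101.22

H-model: P₀ = D₀[(1+g_L) + H(g_S−g_L)]/(r−g_L), with H = 10/2 = 5.
P₀ = 3.54 × [(1+0.0252) + 5×(0.1564−0.0252)] / (0.084−0.0252)
   = 3.54 × 1.6812 / 0.0588 = 101.2151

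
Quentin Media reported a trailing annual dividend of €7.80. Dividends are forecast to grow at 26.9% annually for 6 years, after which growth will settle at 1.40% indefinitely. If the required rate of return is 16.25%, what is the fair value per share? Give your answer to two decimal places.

€154.44

Two-stage DDM. Project D₁…D_6 at 0.269, terminal growth 0.014, discount at r = 0.1625.
D_1 = 9.8982
D_2 = 12.5608
D_3 = 15.9397
D_4 = 20.2274
D_5 = 25.6686
D_6 = 32.5735
Terminal value at t=6: TV = D_7/(r−g) = 33.0295/(0.1625−0.014) = 222.4210
P₀ = 9.8982/(1+0.1625)^1 + 12.5608/(1+0.1625)^2 + 15.9397/(1+0.1625)^3 + 20.2274/(1+0.1625)^4 + 25.6686/(1+0.1625)^5 + 32.5735/(1+0.1625)^6 + 222.4210/(1+0.1625)^6 = 154.4386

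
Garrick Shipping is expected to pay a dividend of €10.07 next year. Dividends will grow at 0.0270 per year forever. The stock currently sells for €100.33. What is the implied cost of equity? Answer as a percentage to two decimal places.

12.74%

Rearranging the constant-growth DDM: r = D₁/P₀ + g.
r = 10.0700 / 100.33 + 0.027 = 0.10037 + 0.027 = 0.12737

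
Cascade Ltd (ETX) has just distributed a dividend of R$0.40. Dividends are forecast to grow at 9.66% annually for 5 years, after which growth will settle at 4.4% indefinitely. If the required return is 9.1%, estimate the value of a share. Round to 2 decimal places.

Two-stage DDM. Project D₁…D_5 at 0.0966, terminal growth 0.044, discount at r = 0.091.
D_1 = 0.4386
D_2 = 0.4810
D_3 = 0.5275
D_4 = 0.5784
D_5 = 0.6343
Terminal value at t=5: TV = D_6/(r−g) = 0.6622/(0.091−0.044) = 14.0898
P₀ = 0.4386/(1+0.091)^1 + 0.4810/(1+0.091)^2 + 0.5275/(1+0.091)^3 + 0.5784/(1+0.091)^4 + 0.6343/(1+0.091)^5 + 14.0898/(1+0.091)^5 = 11.1465

R$11.15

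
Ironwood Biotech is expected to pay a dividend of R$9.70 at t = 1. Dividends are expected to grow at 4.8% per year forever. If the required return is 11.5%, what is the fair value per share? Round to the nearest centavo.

Gordon growth model: P₀ = D₁/(r − g), with D₁ = 9.70 given directly.
P₀ = 9.7000 / (0.115 − 0.048) = 9.7000 / 0.067 = 144.7761

R$144.78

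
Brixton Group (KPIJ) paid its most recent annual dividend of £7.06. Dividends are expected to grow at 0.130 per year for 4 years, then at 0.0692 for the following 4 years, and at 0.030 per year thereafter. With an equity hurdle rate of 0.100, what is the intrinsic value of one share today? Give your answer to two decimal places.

£162.79

Three-stage DDM. Project D₁…D_8; terminal Gordon value at t=8 with g = 0.03; discount at r = 0.1.
D_1 = 7.9778
D_2 = 9.0149
D_3 = 10.1869
D_4 = 11.5111
D_5 = 12.3077
D_6 = 13.1594
D_7 = 14.0700
D_8 = 15.0437
TV_8 = 15.4950/(0.1−0.03) = 221.3571
P₀ = Σ Dₜ/(1+r)ᵗ + TV_8/(1+r)^8 = 162.7918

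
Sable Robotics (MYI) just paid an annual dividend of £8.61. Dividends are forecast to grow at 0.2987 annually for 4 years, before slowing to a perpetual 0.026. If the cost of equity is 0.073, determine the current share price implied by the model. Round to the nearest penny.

Two-stage DDM. Project D₁…D_4 at 0.2987, terminal growth 0.026, discount at r = 0.073.
D_1 = 11.1818
D_2 = 14.5218
D_3 = 18.8595
D_4 = 24.4928
Terminal value at t=4: TV = D_5/(r−g) = 25.1296/(0.073−0.026) = 534.6727
P₀ = 11.1818/(1+0.073)^1 + 14.5218/(1+0.073)^2 + 18.8595/(1+0.073)^3 + 24.4928/(1+0.073)^4 + 534.6727/(1+0.073)^4 = 460.1343

£460.13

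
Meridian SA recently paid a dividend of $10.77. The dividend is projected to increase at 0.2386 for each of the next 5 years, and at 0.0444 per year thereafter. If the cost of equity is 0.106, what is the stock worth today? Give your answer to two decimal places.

$398.26

Two-stage DDM. Project D₁…D_5 at 0.2386, terminal growth 0.0444, discount at r = 0.106.
D_1 = 13.3397
D_2 = 16.5226
D_3 = 20.4649
D_4 = 25.3478
D_5 = 31.3958
Terminal value at t=5: TV = D_6/(r−g) = 32.7897/(0.106−0.0444) = 532.3009
P₀ = 13.3397/(1+0.106)^1 + 16.5226/(1+0.106)^2 + 20.4649/(1+0.106)^3 + 25.3478/(1+0.106)^4 + 31.3958/(1+0.106)^5 + 532.3009/(1+0.106)^5 = 398.2552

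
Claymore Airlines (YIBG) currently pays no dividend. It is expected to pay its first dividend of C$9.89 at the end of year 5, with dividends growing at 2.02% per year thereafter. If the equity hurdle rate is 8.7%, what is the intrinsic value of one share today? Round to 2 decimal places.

Deferred-dividend DDM. At t=4 the remaining stream is a growing perpetuity with first payment D_5 = 9.89.
V_4 = D_5/(r−g) = 9.89/(0.087−0.0202) = 148.0539
P₀ = V_4/(1+r)^4 = 148.0539/(1+0.087)^4 = 106.0478

C$106.05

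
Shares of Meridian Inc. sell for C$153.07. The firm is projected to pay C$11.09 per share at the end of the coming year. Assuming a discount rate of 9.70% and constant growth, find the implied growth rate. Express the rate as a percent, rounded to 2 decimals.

2.45%

From P₀ = D₁/(r − g), the implied growth is g = r − D₁/P₀.
g = 0.097 − 11.09/153.07 = 0.097 − 0.07245 = 0.02455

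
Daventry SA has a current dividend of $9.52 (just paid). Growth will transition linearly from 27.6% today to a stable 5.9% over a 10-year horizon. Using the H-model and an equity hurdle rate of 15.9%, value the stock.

$204.11

H-model: P₀ = D₀[(1+g_L) + H(g_S−g_L)]/(r−g_L), with H = 10/2 = 5.
P₀ = 9.52 × [(1+0.059) + 5×(0.276−0.059)] / (0.159−0.059)
   = 9.52 × 2.1440 / 0.1 = 204.1088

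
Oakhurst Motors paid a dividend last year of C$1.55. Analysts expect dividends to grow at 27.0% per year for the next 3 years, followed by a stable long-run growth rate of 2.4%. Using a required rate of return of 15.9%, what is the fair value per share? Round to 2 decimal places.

C$21.07

Two-stage DDM. Project D₁…D_3 at 0.27, terminal growth 0.024, discount at r = 0.159.
D_1 = 1.9685
D_2 = 2.5000
D_3 = 3.1750
Terminal value at t=3: TV = D_4/(r−g) = 3.2512/(0.159−0.024) = 24.0829
P₀ = 1.9685/(1+0.159)^1 + 2.5000/(1+0.159)^2 + 3.1750/(1+0.159)^3 + 24.0829/(1+0.159)^3 = 21.0678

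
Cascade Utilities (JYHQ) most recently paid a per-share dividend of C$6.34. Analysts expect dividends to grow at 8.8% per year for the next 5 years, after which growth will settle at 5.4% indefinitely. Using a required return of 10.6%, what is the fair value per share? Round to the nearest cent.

C$148.57

Two-stage DDM. Project D₁…D_5 at 0.088, terminal growth 0.054, discount at r = 0.106.
D_1 = 6.8979
D_2 = 7.5049
D_3 = 8.1654
D_4 = 8.8839
D_5 = 9.6657
Terminal value at t=5: TV = D_6/(r−g) = 10.1877/(0.106−0.054) = 195.9165
P₀ = 6.8979/(1+0.106)^1 + 7.5049/(1+0.106)^2 + 8.1654/(1+0.106)^3 + 8.8839/(1+0.106)^4 + 9.6657/(1+0.106)^5 + 195.9165/(1+0.106)^5 = 148.5701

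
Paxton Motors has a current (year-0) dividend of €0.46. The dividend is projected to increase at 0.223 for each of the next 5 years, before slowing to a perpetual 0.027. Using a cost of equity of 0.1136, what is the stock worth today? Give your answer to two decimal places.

Two-stage DDM. Project D₁…D_5 at 0.223, terminal growth 0.027, discount at r = 0.1136.
D_1 = 0.5626
D_2 = 0.6880
D_3 = 0.8415
D_4 = 1.0291
D_5 = 1.2586
Terminal value at t=5: TV = D_6/(r−g) = 1.2926/(0.1136−0.027) = 14.9260
P₀ = 0.5626/(1+0.1136)^1 + 0.6880/(1+0.1136)^2 + 0.8415/(1+0.1136)^3 + 1.0291/(1+0.1136)^4 + 1.2586/(1+0.1136)^5 + 14.9260/(1+0.1136)^5 = 11.7890

€11.79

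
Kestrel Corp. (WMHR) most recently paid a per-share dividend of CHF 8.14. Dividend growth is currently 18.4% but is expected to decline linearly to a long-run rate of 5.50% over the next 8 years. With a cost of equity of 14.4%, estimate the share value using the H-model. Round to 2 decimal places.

CHF 143.68

H-model: P₀ = D₀[(1+g_L) + H(g_S−g_L)]/(r−g_L), with H = 8/2 = 4.
P₀ = 8.14 × [(1+0.055) + 4×(0.184−0.055)] / (0.144−0.055)
   = 8.14 × 1.5710 / 0.089 = 143.6847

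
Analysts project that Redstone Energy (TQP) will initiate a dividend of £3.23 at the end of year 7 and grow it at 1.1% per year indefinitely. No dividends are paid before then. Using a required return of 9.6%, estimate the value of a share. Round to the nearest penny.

£21.92

Deferred-dividend DDM. At t=6 the remaining stream is a growing perpetuity with first payment D_7 = 3.23.
V_6 = D_7/(r−g) = 3.23/(0.096−0.011) = 38.0000
P₀ = V_6/(1+r)^6 = 38.0000/(1+0.096)^6 = 21.9240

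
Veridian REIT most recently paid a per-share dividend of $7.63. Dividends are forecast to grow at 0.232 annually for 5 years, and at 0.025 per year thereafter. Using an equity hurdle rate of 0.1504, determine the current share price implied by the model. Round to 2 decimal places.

$134.93

Two-stage DDM. Project D₁…D_5 at 0.232, terminal growth 0.025, discount at r = 0.1504.
D_1 = 9.4002
D_2 = 11.5810
D_3 = 14.2678
D_4 = 17.5779
D_5 = 21.6560
Terminal value at t=5: TV = D_6/(r−g) = 22.1974/(0.1504−0.025) = 177.0127
P₀ = 9.4002/(1+0.1504)^1 + 11.5810/(1+0.1504)^2 + 14.2678/(1+0.1504)^3 + 17.5779/(1+0.1504)^4 + 21.6560/(1+0.1504)^5 + 177.0127/(1+0.1504)^5 = 134.9316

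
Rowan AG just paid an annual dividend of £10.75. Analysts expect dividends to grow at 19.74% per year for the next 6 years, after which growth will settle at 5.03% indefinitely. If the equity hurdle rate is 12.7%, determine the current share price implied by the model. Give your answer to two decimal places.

Two-stage DDM. Project D₁…D_6 at 0.1974, terminal growth 0.0503, discount at r = 0.127.
D_1 = 12.8720
D_2 = 15.4130
D_3 = 18.4555
D_4 = 22.0986
D_5 = 26.4609
D_6 = 31.6843
Terminal value at t=6: TV = D_7/(r−g) = 33.2780/(0.127−0.0503) = 433.8724
P₀ = 12.8720/(1+0.127)^1 + 15.4130/(1+0.127)^2 + 18.4555/(1+0.127)^3 + 22.0986/(1+0.127)^4 + 26.4609/(1+0.127)^5 + 31.6843/(1+0.127)^6 + 433.8724/(1+0.127)^6 = 291.9128

£291.91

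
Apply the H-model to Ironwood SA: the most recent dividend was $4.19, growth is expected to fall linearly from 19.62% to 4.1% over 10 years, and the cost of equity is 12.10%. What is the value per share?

$95.17

H-model: P₀ = D₀[(1+g_L) + H(g_S−g_L)]/(r−g_L), with H = 10/2 = 5.
P₀ = 4.19 × [(1+0.041) + 5×(0.1962−0.041)] / (0.121−0.041)
   = 4.19 × 1.8170 / 0.08 = 95.1654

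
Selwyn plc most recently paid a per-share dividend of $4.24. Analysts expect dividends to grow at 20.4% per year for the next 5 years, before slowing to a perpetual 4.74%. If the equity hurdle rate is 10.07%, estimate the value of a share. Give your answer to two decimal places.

$158.45

Two-stage DDM. Project D₁…D_5 at 0.204, terminal growth 0.0474, discount at r = 0.1007.
D_1 = 5.1050
D_2 = 6.1464
D_3 = 7.4002
D_4 = 8.9099
D_5 = 10.7275
Terminal value at t=5: TV = D_6/(r−g) = 11.2360/(0.1007−0.0474) = 210.8063
P₀ = 5.1050/(1+0.1007)^1 + 6.1464/(1+0.1007)^2 + 7.4002/(1+0.1007)^3 + 8.9099/(1+0.1007)^4 + 10.7275/(1+0.1007)^5 + 210.8063/(1+0.1007)^5 = 158.4487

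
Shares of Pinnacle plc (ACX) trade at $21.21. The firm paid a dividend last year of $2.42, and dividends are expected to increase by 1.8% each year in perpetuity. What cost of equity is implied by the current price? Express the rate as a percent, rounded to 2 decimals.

Rearranging the constant-growth DDM: r = D₁/P₀ + g.
D₁ = 2.42 × (1 + 0.018) = 2.4636.
r = 2.4636 / 21.21 + 0.018 = 0.11615 + 0.018 = 0.13415

13.42%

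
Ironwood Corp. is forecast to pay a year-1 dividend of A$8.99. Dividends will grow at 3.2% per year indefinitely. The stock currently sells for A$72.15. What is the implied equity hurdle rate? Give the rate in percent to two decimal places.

15.66%

Rearranging the constant-growth DDM: r = D₁/P₀ + g.
r = 8.9900 / 72.15 + 0.032 = 0.12460 + 0.032 = 0.15660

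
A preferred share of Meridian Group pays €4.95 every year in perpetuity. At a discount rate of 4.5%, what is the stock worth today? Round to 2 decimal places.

Zero-growth DDM (perpetuity): P₀ = D/r = 4.95 / 0.045 = 110.0000

€110.00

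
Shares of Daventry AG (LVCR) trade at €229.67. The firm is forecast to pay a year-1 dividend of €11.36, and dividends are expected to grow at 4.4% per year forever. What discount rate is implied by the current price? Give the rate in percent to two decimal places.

9.35%

Rearranging the constant-growth DDM: r = D₁/P₀ + g.
r = 11.3600 / 229.67 + 0.044 = 0.04946 + 0.044 = 0.09346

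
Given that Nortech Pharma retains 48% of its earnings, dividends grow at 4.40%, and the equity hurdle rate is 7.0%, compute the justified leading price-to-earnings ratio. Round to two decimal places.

20.00

Payout ratio b = 1 − 0.48 = 0.52.
Justified leading P/E = b/(r−g) = 0.52/(0.07−0.044) = 20.0000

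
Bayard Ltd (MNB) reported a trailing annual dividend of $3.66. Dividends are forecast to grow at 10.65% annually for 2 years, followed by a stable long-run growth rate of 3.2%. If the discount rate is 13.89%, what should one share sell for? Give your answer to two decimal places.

Two-stage DDM. Project D₁…D_2 at 0.1065, terminal growth 0.032, discount at r = 0.1389.
D_1 = 4.0498
D_2 = 4.4811
Terminal value at t=2: TV = D_3/(r−g) = 4.6245/(0.1389−0.032) = 43.2599
P₀ = 4.0498/(1+0.1389)^1 + 4.4811/(1+0.1389)^2 + 43.2599/(1+0.1389)^2 = 40.3620

$40.36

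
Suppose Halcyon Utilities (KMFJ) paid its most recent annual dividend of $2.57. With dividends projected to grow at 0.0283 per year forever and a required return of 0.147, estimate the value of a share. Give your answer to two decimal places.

Gordon growth model: P₀ = D₁/(r − g). D₁ = 2.57 × (1 + 0.0283) = 2.6427.
P₀ = 2.6427 / (0.147 − 0.0283) = 2.6427 / 0.1187 = 22.2640

$22.26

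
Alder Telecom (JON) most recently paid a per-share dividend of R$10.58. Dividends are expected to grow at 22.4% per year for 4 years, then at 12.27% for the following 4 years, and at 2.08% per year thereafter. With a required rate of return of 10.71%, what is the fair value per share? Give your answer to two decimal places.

R$317.97

Three-stage DDM. Project D₁…D_8; terminal Gordon value at t=8 with g = 0.0208; discount at r = 0.1071.
D_1 = 12.9499
D_2 = 15.8507
D_3 = 19.4013
D_4 = 23.7471
D_5 = 26.6609
D_6 = 29.9322
D_7 = 33.6049
D_8 = 37.7282
TV_8 = 38.5130/(0.1071−0.0208) = 446.2684
P₀ = Σ Dₜ/(1+r)ᵗ + TV_8/(1+r)^8 = 317.9670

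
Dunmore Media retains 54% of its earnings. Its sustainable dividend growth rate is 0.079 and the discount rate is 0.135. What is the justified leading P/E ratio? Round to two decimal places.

Payout ratio b = 1 − 0.54 = 0.46.
Justified leading P/E = b/(r−g) = 0.46/(0.135−0.079) = 8.2143

8.21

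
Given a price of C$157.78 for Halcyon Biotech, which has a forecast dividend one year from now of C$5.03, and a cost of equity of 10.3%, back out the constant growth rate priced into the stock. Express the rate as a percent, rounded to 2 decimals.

7.11%

From P₀ = D₁/(r − g), the implied growth is g = r − D₁/P₀.
g = 0.103 − 5.03/157.78 = 0.103 − 0.03188 = 0.07112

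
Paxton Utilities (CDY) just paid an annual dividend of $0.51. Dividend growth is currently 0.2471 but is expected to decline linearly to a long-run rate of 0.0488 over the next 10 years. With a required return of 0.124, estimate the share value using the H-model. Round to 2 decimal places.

$13.84

H-model: P₀ = D₀[(1+g_L) + H(g_S−g_L)]/(r−g_L), with H = 10/2 = 5.
P₀ = 0.51 × [(1+0.0488) + 5×(0.2471−0.0488)] / (0.124−0.0488)
   = 0.51 × 2.0403 / 0.0752 = 13.8371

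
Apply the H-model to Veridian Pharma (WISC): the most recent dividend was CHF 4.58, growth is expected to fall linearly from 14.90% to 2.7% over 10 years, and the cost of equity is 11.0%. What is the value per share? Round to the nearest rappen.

CHF 90.33

H-model: P₀ = D₀[(1+g_L) + H(g_S−g_L)]/(r−g_L), with H = 10/2 = 5.
P₀ = 4.58 × [(1+0.027) + 5×(0.149−0.027)] / (0.11−0.027)
   = 4.58 × 1.6370 / 0.083 = 90.3308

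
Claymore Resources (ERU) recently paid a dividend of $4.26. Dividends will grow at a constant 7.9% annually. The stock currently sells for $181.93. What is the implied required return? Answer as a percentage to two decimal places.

10.43%

Rearranging the constant-growth DDM: r = D₁/P₀ + g.
D₁ = 4.26 × (1 + 0.079) = 4.5965.
r = 4.5965 / 181.93 + 0.079 = 0.02527 + 0.079 = 0.10427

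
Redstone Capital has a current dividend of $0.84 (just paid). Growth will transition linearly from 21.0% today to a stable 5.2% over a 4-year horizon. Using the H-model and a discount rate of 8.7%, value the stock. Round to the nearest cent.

H-model: P₀ = D₀[(1+g_L) + H(g_S−g_L)]/(r−g_L), with H = 4/2 = 2.
P₀ = 0.84 × [(1+0.052) + 2×(0.21−0.052)] / (0.087−0.052)
   = 0.84 × 1.3680 / 0.035 = 32.8320

$32.83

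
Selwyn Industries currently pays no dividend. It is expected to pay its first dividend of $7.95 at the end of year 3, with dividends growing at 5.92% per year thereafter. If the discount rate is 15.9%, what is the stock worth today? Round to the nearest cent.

Deferred-dividend DDM. At t=2 the remaining stream is a growing perpetuity with first payment D_3 = 7.95.
V_2 = D_3/(r−g) = 7.95/(0.159−0.0592) = 79.6593
P₀ = V_2/(1+r)^2 = 79.6593/(1+0.159)^2 = 59.3021

$59.30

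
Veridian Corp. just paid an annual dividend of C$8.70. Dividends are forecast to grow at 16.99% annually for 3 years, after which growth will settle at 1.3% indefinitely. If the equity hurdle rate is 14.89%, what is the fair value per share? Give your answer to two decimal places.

Two-stage DDM. Project D₁…D_3 at 0.1699, terminal growth 0.013, discount at r = 0.1489.
D_1 = 10.1781
D_2 = 11.9074
D_3 = 13.9305
Terminal value at t=3: TV = D_4/(r−g) = 14.1116/(0.1489−0.013) = 103.8378
P₀ = 10.1781/(1+0.1489)^1 + 11.9074/(1+0.1489)^2 + 13.9305/(1+0.1489)^3 + 103.8378/(1+0.1489)^3 = 95.5371

C$95.54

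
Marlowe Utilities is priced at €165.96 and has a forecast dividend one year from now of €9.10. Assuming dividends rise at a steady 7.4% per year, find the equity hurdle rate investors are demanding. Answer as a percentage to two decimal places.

Rearranging the constant-growth DDM: r = D₁/P₀ + g.
r = 9.1000 / 165.96 + 0.074 = 0.05483 + 0.074 = 0.12883

12.88%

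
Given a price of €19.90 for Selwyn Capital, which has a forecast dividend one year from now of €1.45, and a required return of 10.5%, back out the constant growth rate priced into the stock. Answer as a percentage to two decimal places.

3.21%

From P₀ = D₁/(r − g), the implied growth is g = r − D₁/P₀.
g = 0.105 − 1.45/19.90 = 0.105 − 0.07286 = 0.03214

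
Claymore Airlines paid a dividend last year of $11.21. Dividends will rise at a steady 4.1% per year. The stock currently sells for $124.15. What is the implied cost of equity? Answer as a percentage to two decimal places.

13.50%

Rearranging the constant-growth DDM: r = D₁/P₀ + g.
D₁ = 11.21 × (1 + 0.041) = 11.6696.
r = 11.6696 / 124.15 + 0.041 = 0.09400 + 0.041 = 0.13500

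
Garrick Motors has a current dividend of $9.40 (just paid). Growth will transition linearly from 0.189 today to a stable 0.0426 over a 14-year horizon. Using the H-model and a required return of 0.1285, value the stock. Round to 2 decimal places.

H-model: P₀ = D₀[(1+g_L) + H(g_S−g_L)]/(r−g_L), with H = 14/2 = 7.
P₀ = 9.40 × [(1+0.0426) + 7×(0.189−0.0426)] / (0.1285−0.0426)
   = 9.40 × 2.0674 / 0.0859 = 226.2347

$226.23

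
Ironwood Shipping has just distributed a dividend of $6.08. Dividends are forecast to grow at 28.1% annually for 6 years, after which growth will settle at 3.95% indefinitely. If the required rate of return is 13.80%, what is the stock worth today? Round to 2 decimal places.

Two-stage DDM. Project D₁…D_6 at 0.281, terminal growth 0.0395, discount at r = 0.138.
D_1 = 7.7885
D_2 = 9.9770
D_3 = 12.7806
D_4 = 16.3719
D_5 = 20.9725
D_6 = 26.8657
Terminal value at t=6: TV = D_7/(r−g) = 27.9269/(0.138−0.0395) = 283.5219
P₀ = 7.7885/(1+0.138)^1 + 9.9770/(1+0.138)^2 + 12.7806/(1+0.138)^3 + 16.3719/(1+0.138)^4 + 20.9725/(1+0.138)^5 + 26.8657/(1+0.138)^6 + 283.5219/(1+0.138)^6 = 186.8766

$186.88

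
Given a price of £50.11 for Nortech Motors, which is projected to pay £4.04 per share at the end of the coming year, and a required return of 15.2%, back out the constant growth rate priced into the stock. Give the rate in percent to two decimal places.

From P₀ = D₁/(r − g), the implied growth is g = r − D₁/P₀.
g = 0.152 − 4.04/50.11 = 0.152 − 0.08062 = 0.07138

7.14%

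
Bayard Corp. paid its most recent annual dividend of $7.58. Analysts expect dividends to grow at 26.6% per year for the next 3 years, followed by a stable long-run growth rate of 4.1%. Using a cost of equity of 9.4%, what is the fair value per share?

$261.39

Two-stage DDM. Project D₁…D_3 at 0.266, terminal growth 0.041, discount at r = 0.094.
D_1 = 9.5963
D_2 = 12.1489
D_3 = 15.3805
Terminal value at t=3: TV = D_4/(r−g) = 16.0111/(0.094−0.041) = 302.0961
P₀ = 9.5963/(1+0.094)^1 + 12.1489/(1+0.094)^2 + 15.3805/(1+0.094)^3 + 302.0961/(1+0.094)^3 = 261.3936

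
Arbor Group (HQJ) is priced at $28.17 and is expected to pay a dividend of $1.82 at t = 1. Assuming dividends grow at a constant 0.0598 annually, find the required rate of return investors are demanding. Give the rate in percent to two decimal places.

12.44%

Rearranging the constant-growth DDM: r = D₁/P₀ + g.
r = 1.8200 / 28.17 + 0.0598 = 0.06461 + 0.0598 = 0.12441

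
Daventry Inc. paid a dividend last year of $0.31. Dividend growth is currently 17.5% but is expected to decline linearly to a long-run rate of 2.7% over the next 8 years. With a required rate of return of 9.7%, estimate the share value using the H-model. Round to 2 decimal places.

H-model: P₀ = D₀[(1+g_L) + H(g_S−g_L)]/(r−g_L), with H = 8/2 = 4.
P₀ = 0.31 × [(1+0.027) + 4×(0.175−0.027)] / (0.097−0.027)
   = 0.31 × 1.6190 / 0.07 = 7.1699

$7.17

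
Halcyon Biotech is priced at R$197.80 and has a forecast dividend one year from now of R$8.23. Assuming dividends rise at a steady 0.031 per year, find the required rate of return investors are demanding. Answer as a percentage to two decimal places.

7.26%

Rearranging the constant-growth DDM: r = D₁/P₀ + g.
r = 8.2300 / 197.80 + 0.031 = 0.04161 + 0.031 = 0.07261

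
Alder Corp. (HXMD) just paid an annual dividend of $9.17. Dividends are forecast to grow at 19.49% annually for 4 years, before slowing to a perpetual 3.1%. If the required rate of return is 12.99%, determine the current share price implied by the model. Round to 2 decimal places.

Two-stage DDM. Project D₁…D_4 at 0.1949, terminal growth 0.031, discount at r = 0.1299.
D_1 = 10.9572
D_2 = 13.0928
D_3 = 15.6446
D_4 = 18.6937
Terminal value at t=4: TV = D_5/(r−g) = 19.2732/(0.1299−0.031) = 194.8758
P₀ = 10.9572/(1+0.1299)^1 + 13.0928/(1+0.1299)^2 + 15.6446/(1+0.1299)^3 + 18.6937/(1+0.1299)^4 + 194.8758/(1+0.1299)^4 = 161.8309

$161.83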